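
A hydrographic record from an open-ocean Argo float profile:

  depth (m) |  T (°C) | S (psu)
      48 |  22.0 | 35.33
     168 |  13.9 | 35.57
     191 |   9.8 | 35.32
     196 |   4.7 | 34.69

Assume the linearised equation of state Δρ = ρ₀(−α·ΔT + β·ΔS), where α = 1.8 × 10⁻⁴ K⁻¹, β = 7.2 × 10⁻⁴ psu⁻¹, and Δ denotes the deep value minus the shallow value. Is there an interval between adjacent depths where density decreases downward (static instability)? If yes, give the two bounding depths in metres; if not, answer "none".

none

Evaluate Δρ/ρ₀ = −αΔT + βΔS across each adjacent pair:
  48–168 m: −αΔT+βΔS = −(1.8 × 10⁻⁴)(-8.1)+(7.2 × 10⁻⁴)(+0.24) = 1.6 × 10⁻³ → stable
  168–191 m: −αΔT+βΔS = −(1.8 × 10⁻⁴)(-4.1)+(7.2 × 10⁻⁴)(-0.25) = 5.6 × 10⁻⁴ → stable
  191–196 m: −αΔT+βΔS = −(1.8 × 10⁻⁴)(-5.1)+(7.2 × 10⁻⁴)(-0.63) = 4.6 × 10⁻⁴ → stable
Every interval has Δρ > 0: the column is stably stratified throughout.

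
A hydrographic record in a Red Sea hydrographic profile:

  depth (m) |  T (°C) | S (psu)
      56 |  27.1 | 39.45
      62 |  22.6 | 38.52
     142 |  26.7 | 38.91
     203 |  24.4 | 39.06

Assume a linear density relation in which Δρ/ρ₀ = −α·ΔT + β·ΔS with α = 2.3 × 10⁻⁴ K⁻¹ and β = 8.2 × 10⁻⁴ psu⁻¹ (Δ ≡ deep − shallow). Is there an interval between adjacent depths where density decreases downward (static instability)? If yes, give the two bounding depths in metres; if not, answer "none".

Evaluate Δρ/ρ₀ = −αΔT + βΔS across each adjacent pair:
  56–62 m: −αΔT+βΔS = −(2.3 × 10⁻⁴)(-4.5)+(8.2 × 10⁻⁴)(-0.93) = 2.7 × 10⁻⁴ → stable
  62–142 m: −αΔT+βΔS = −(2.3 × 10⁻⁴)(+4.1)+(8.2 × 10⁻⁴)(+0.39) = -6.2 × 10⁻⁴ → UNSTABLE
  142–203 m: −αΔT+βΔS = −(2.3 × 10⁻⁴)(-2.3)+(8.2 × 10⁻⁴)(+0.15) = 6.5 × 10⁻⁴ → stable
The 62–142 m interval has Δρ < 0: lighter water underlies denser water.

62–142 m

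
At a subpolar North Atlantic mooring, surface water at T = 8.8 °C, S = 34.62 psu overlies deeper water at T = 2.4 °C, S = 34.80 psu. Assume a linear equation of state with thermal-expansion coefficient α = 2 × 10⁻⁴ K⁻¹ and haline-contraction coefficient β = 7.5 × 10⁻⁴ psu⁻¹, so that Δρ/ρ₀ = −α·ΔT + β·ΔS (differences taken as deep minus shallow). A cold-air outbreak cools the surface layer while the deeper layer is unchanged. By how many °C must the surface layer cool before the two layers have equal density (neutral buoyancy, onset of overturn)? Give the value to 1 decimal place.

7.1 °C

Neutral buoyancy requires Δρ = 0, i.e. −α(T_deep − T_surf′) + β(S_deep − S_surf) = 0.
T_surf′ = T_deep − (β/α)·ΔS = 2.4 − (7.5 × 10⁻⁴/2 × 10⁻⁴)·(+0.18) = 1.725 °C.
Cooling required: 8.8 − (1.725) = 7.075 °C.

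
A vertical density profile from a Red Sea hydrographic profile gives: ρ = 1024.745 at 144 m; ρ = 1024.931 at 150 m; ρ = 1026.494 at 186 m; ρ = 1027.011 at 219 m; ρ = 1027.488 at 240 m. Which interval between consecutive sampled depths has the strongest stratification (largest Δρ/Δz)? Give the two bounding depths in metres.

150–186 m

Compute the density gradient over each adjacent pair:
  144–150 m: Δρ/Δz = 0.186/6 = 0.031 kg m⁻⁴
  150–186 m: Δρ/Δz = 1.563/36 = 0.043 kg m⁻⁴
  186–219 m: Δρ/Δz = 0.517/33 = 0.016 kg m⁻⁴
  219–240 m: Δρ/Δz = 0.477/21 = 0.023 kg m⁻⁴
The largest gradient is in the 150–186 m interval — the pycnocline.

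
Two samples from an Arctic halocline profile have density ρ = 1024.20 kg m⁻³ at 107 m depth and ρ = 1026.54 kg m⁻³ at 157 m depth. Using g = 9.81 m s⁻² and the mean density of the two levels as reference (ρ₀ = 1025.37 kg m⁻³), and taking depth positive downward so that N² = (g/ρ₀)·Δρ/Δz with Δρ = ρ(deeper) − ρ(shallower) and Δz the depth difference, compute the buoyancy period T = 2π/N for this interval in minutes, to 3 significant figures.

4.95 min

Δρ = 1026.54 − 1024.20 = 2.34 kg m⁻³ over Δz = 157 − 107 = 50 m.
N² = (9.81/1025.37) × (2.34/50) = 4.4775 × 10⁻⁴ s⁻².
N = √(4.4775 × 10⁻⁴) = 0.021160 rad s⁻¹, so T = 2π/N = 296.94 s = 4.9490 min ≈ 4.95 min.
N² > 0, so the interval is statically stable.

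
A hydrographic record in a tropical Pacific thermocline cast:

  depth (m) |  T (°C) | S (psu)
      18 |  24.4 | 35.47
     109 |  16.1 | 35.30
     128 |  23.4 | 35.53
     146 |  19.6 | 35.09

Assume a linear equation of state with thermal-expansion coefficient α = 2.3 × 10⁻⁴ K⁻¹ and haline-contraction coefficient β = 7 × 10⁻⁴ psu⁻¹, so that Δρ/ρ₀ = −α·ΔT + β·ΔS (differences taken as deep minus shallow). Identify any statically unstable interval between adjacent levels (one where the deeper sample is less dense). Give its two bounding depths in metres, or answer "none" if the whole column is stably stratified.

109–128 m

Evaluate Δρ/ρ₀ = −αΔT + βΔS across each adjacent pair:
  18–109 m: −αΔT+βΔS = −(2.3 × 10⁻⁴)(-8.3)+(7 × 10⁻⁴)(-0.17) = 1.8 × 10⁻³ → stable
  109–128 m: −αΔT+βΔS = −(2.3 × 10⁻⁴)(+7.3)+(7 × 10⁻⁴)(+0.23) = -1.5 × 10⁻³ → UNSTABLE
  128–146 m: −αΔT+βΔS = −(2.3 × 10⁻⁴)(-3.8)+(7 × 10⁻⁴)(-0.44) = 5.7 × 10⁻⁴ → stable
The 109–128 m interval has Δρ < 0: lighter water underlies denser water.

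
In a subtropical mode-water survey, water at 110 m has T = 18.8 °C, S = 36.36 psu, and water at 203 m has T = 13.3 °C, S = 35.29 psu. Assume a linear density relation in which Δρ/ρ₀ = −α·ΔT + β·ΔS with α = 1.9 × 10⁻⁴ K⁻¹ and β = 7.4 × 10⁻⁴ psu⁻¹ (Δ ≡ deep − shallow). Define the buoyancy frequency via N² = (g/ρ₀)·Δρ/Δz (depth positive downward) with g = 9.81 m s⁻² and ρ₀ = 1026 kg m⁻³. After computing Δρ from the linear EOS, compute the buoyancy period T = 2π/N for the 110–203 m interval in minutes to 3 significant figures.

20.3 min

ΔT = -5.5 K, ΔS = -1.07 psu (deep − shallow).
Δρ/ρ₀ = −αΔT + βΔS = 1.045 × 10⁻³ − 7.918 × 10⁻⁴ = 2.532 × 10⁻⁴, so Δρ ≈ 0.2598 kg m⁻³.
N² = (g/ρ₀)·Δρ/Δz = g·(Δρ/ρ₀)/Δz = 9.81 × 2.532 × 10⁻⁴ / 93 = 2.6709 × 10⁻⁵ s⁻².
N = √(2.6709 × 10⁻⁵) = 5.1681 × 10⁻³ rad s⁻¹ → T = 2π/N = 1.2158 × 10³ s = 20.263 min ≈ 20.3 min.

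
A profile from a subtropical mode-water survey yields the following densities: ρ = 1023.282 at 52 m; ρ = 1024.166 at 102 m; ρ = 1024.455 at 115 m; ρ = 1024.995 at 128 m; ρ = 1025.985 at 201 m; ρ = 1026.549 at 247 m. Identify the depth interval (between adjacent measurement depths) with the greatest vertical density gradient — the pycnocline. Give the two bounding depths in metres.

115–128 m

Compute the density gradient over each adjacent pair:
  52–102 m: Δρ/Δz = 0.884/50 = 0.018 kg m⁻⁴
  102–115 m: Δρ/Δz = 0.289/13 = 0.022 kg m⁻⁴
  115–128 m: Δρ/Δz = 0.540/13 = 0.042 kg m⁻⁴
  128–201 m: Δρ/Δz = 0.990/73 = 0.014 kg m⁻⁴
  201–247 m: Δρ/Δz = 0.564/46 = 0.012 kg m⁻⁴
The largest gradient is in the 115–128 m interval — the pycnocline.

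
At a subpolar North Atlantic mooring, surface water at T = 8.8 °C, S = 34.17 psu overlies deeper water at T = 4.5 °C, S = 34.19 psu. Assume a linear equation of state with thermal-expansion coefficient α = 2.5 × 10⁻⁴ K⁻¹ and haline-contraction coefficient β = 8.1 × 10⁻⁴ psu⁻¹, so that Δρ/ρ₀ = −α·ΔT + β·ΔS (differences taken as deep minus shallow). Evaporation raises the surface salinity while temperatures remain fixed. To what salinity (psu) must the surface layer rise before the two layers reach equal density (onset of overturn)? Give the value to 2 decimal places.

Neutral buoyancy requires −α(T_deep − T_surf) + β(S_deep − S_surf′) = 0.
S_surf′ = S_deep − (α/β)·ΔT = 34.19 − (2.5 × 10⁻⁴/8.1 × 10⁻⁴)·(-4.3) = 35.5172 psu.
Increase required: 35.5172 − 34.17 = 1.3472 psu.

35.52 psu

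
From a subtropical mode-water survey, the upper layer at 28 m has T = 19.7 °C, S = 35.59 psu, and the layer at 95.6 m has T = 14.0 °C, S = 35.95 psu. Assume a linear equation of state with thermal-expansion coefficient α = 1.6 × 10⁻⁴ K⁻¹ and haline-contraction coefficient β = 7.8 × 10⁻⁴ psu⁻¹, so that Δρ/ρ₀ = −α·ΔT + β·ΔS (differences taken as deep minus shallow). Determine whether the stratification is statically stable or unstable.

ΔT = 14.0 − 19.7 = -5.7 K and ΔS = 35.95 − 35.59 = +0.36 psu (deep − shallow).
−αΔT = 9.12 × 10⁻⁴; βΔS = 2.808 × 10⁻⁴; sum Δρ/ρ₀ = 1.1928 × 10⁻³.
Δρ/ρ₀ > 0, so Δρ > 0: deeper water is denser → statically stable.

stable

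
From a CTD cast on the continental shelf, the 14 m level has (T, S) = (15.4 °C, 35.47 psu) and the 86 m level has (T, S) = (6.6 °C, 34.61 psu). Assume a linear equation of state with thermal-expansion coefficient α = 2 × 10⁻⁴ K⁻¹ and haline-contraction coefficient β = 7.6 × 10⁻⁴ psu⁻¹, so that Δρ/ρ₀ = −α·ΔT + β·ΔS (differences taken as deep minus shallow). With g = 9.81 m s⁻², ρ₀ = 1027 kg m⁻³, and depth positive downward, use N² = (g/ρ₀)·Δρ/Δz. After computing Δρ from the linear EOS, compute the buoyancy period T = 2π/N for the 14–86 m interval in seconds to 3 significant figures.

ΔT = -8.8 K, ΔS = -0.86 psu (deep − shallow).
Δρ/ρ₀ = −αΔT + βΔS = 1.76 × 10⁻³ − 6.536 × 10⁻⁴ = 1.1064 × 10⁻³, so Δρ ≈ 1.136 kg m⁻³.
N² = (g/ρ₀)·Δρ/Δz = g·(Δρ/ρ₀)/Δz = 9.81 × 1.1064 × 10⁻³ / 72 = 1.5075 × 10⁻⁴ s⁻².
N = √(1.5075 × 10⁻⁴) = 0.012278 rad s⁻¹ → T = 2π/N = 511.74 s ≈ 512 s.

512 s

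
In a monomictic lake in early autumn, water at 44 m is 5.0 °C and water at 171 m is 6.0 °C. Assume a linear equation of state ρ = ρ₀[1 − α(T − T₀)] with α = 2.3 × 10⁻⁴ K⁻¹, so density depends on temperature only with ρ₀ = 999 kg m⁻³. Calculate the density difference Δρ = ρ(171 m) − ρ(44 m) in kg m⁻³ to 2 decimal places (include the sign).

-0.23 kg m⁻³

ΔT = +1.0 K, Δρ/ρ₀ = −αΔT = -2.30 × 10⁻⁴.
Δρ = 999 × (-2.30 × 10⁻⁴) = -0.23 kg m⁻³.
Negative Δρ: lighter below, statically unstable.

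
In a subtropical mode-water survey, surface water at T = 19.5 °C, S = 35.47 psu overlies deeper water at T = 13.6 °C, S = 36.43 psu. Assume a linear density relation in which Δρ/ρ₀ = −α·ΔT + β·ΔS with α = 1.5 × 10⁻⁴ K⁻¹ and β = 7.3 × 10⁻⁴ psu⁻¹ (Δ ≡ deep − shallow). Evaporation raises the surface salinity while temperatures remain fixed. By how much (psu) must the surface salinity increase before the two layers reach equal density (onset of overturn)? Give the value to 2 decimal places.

2.17 psu

Neutral buoyancy requires −α(T_deep − T_surf) + β(S_deep − S_surf′) = 0.
S_surf′ = S_deep − (α/β)·ΔT = 36.43 − (1.5 × 10⁻⁴/7.3 × 10⁻⁴)·(-5.9) = 37.6423 psu.
Increase required: 37.6423 − 35.47 = 2.1723 psu.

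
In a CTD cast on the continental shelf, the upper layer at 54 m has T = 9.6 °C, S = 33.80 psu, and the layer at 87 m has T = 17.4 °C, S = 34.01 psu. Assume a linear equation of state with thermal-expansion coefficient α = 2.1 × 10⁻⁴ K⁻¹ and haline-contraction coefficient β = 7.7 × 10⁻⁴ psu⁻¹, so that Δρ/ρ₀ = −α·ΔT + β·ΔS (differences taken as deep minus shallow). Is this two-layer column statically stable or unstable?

unstable

ΔT = 17.4 − 9.6 = +7.8 K and ΔS = 34.01 − 33.80 = +0.21 psu (deep − shallow).
−αΔT = -1.638 × 10⁻³; βΔS = 1.617 × 10⁻⁴; sum Δρ/ρ₀ = -1.4763 × 10⁻³.
Δρ/ρ₀ < 0, so Δρ < 0: deeper water is lighter → statically unstable; the column would overturn.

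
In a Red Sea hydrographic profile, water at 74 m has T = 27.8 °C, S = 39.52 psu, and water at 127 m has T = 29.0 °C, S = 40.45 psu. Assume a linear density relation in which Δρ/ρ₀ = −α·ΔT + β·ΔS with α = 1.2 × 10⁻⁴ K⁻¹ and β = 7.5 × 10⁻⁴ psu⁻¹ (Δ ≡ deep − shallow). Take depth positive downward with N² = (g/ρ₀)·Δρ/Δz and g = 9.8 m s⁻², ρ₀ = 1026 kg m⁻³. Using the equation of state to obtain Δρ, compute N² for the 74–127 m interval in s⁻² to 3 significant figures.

ΔT = +1.2 K, ΔS = +0.93 psu (deep − shallow).
Δρ/ρ₀ = −αΔT + βΔS = -1.44 × 10⁻⁴ + 6.975 × 10⁻⁴ = 5.535 × 10⁻⁴, so Δρ ≈ 0.5679 kg m⁻³.
N² = (g/ρ₀)·Δρ/Δz = g·(Δρ/ρ₀)/Δz = 9.8 × 5.535 × 10⁻⁴ / 53 = 1.0235 × 10⁻⁴ s⁻² ≈ 1.02 × 10⁻⁴ s⁻².

1.02 × 10⁻⁴ s⁻²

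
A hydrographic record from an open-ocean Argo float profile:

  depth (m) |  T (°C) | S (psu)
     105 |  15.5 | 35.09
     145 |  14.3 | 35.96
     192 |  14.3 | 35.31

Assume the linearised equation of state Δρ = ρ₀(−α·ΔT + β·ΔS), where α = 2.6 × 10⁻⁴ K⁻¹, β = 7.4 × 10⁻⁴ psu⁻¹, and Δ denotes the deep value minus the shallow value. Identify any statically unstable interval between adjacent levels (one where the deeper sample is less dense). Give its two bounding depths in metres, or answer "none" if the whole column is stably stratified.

Evaluate Δρ/ρ₀ = −αΔT + βΔS across each adjacent pair:
  105–145 m: −αΔT+βΔS = −(2.6 × 10⁻⁴)(-1.2)+(7.4 × 10⁻⁴)(+0.87) = 9.6 × 10⁻⁴ → stable
  145–192 m: −αΔT+βΔS = −(2.6 × 10⁻⁴)(+0.0)+(7.4 × 10⁻⁴)(-0.65) = -4.8 × 10⁻⁴ → UNSTABLE
The 145–192 m interval has Δρ < 0: lighter water underlies denser water.

145–192 m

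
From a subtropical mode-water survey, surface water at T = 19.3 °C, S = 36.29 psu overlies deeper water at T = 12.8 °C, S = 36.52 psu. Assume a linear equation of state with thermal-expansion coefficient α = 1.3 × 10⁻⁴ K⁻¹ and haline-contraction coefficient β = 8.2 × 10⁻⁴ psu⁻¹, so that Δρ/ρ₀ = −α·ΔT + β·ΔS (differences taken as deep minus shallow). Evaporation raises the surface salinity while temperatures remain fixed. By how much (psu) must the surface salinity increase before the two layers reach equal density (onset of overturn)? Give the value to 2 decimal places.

Neutral buoyancy requires −α(T_deep − T_surf) + β(S_deep − S_surf′) = 0.
S_surf′ = S_deep − (α/β)·ΔT = 36.52 − (1.3 × 10⁻⁴/8.2 × 10⁻⁴)·(-6.5) = 37.5505 psu.
Increase required: 37.5505 − 36.29 = 1.2605 psu.

1.26 psu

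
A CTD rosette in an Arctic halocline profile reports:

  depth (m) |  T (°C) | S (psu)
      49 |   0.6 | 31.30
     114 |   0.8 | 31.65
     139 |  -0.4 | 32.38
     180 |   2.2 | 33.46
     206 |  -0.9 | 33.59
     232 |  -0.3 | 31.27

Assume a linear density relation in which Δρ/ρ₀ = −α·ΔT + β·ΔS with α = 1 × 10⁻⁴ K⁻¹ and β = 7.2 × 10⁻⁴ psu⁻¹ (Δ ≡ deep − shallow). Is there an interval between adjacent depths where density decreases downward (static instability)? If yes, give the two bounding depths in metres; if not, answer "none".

206–232 m

Evaluate Δρ/ρ₀ = −αΔT + βΔS across each adjacent pair:
  49–114 m: −αΔT+βΔS = −(1 × 10⁻⁴)(+0.2)+(7.2 × 10⁻⁴)(+0.35) = 2.3 × 10⁻⁴ → stable
  114–139 m: −αΔT+βΔS = −(1 × 10⁻⁴)(-1.2)+(7.2 × 10⁻⁴)(+0.73) = 6.5 × 10⁻⁴ → stable
  139–180 m: −αΔT+βΔS = −(1 × 10⁻⁴)(+2.6)+(7.2 × 10⁻⁴)(+1.08) = 5.2 × 10⁻⁴ → stable
  180–206 m: −αΔT+βΔS = −(1 × 10⁻⁴)(-3.1)+(7.2 × 10⁻⁴)(+0.13) = 4.0 × 10⁻⁴ → stable
  206–232 m: −αΔT+βΔS = −(1 × 10⁻⁴)(+0.6)+(7.2 × 10⁻⁴)(-2.32) = -1.7 × 10⁻³ → UNSTABLE
The 206–232 m interval has Δρ < 0: lighter water underlies denser water.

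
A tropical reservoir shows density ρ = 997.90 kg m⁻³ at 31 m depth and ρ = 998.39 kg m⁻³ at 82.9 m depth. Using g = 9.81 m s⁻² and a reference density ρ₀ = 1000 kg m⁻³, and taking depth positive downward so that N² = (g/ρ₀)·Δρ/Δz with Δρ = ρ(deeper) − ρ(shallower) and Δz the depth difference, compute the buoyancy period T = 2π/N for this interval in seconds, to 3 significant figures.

653 s

Δρ = 998.39 − 997.90 = 0.49 kg m⁻³ over Δz = 82.9 − 31 = 51.9 m.
N² = (9.81/1000) × (0.49/51.9) = 9.2618 × 10⁻⁵ s⁻².
N = √(9.2618 × 10⁻⁵) = 9.6238 × 10⁻³ rad s⁻¹, so T = 2π/N = 652.88 s ≈ 653 s.
Since Δρ > 0 the layer is stably stratified.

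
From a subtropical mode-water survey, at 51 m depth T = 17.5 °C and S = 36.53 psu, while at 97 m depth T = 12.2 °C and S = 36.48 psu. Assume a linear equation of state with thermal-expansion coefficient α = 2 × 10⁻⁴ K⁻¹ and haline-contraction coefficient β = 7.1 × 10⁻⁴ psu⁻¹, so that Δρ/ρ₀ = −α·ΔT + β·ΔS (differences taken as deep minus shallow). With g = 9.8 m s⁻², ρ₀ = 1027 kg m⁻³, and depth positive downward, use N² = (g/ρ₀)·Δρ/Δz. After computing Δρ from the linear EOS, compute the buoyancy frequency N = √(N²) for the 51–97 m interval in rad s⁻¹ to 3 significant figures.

ΔT = -5.3 K, ΔS = -0.05 psu (deep − shallow).
Δρ/ρ₀ = −αΔT + βΔS = 1.06 × 10⁻³ − 3.55 × 10⁻⁵ = 1.0245 × 10⁻³, so Δρ ≈ 1.052 kg m⁻³.
N² = (g/ρ₀)·Δρ/Δz = g·(Δρ/ρ₀)/Δz = 9.8 × 1.0245 × 10⁻³ / 46 = 2.1826 × 10⁻⁴ s⁻².
N = √(2.1826 × 10⁻⁴) = 0.014774 rad s⁻¹ ≈ 0.0148 rad s⁻¹.

0.0148 rad s⁻¹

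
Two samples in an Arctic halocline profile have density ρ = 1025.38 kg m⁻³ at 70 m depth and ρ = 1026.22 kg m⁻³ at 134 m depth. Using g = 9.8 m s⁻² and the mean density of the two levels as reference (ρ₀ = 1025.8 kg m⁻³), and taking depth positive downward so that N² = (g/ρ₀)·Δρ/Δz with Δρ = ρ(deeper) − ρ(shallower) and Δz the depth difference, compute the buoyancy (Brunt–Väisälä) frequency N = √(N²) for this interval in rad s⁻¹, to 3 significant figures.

Δρ = 1026.22 − 1025.38 = 0.84 kg m⁻³ over Δz = 134 − 70 = 64 m.
N² = (9.8/1025.8) × (0.84/64) = 1.2539 × 10⁻⁴ s⁻².
N = √(1.2539 × 10⁻⁴) = 0.011198 rad s⁻¹ ≈ 0.0112 rad s⁻¹.

0.0112 rad s⁻¹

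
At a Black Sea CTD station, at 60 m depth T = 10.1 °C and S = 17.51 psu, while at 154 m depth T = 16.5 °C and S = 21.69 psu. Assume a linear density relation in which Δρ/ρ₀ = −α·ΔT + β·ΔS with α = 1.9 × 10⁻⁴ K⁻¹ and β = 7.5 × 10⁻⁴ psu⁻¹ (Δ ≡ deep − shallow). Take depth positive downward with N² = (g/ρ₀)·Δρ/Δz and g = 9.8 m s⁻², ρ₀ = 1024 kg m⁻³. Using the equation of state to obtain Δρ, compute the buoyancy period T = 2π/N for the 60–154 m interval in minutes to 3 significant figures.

ΔT = +6.4 K, ΔS = +4.18 psu (deep − shallow).
Δρ/ρ₀ = −αΔT + βΔS = -1.216 × 10⁻³ + 3.135 × 10⁻³ = 1.919 × 10⁻³, so Δρ ≈ 1.965 kg m⁻³.
N² = (g/ρ₀)·Δρ/Δz = g·(Δρ/ρ₀)/Δz = 9.8 × 1.919 × 10⁻³ / 94 = 2.0007 × 10⁻⁴ s⁻².
N = √(2.0007 × 10⁻⁴) = 0.014145 rad s⁻¹ → T = 2π/N = 444.20 s = 7.4033 min ≈ 7.40 min.

7.40 min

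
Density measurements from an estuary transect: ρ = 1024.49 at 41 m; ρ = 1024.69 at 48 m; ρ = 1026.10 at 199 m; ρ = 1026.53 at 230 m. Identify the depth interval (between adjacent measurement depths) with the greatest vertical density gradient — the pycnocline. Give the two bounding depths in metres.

41–48 m

Compute the density gradient over each adjacent pair:
  41–48 m: Δρ/Δz = 0.20/7 = 0.029 kg m⁻⁴
  48–199 m: Δρ/Δz = 1.41/151 = 9.3 × 10⁻³ kg m⁻⁴
  199–230 m: Δρ/Δz = 0.43/31 = 0.014 kg m⁻⁴
The largest gradient is in the 41–48 m interval — the pycnocline.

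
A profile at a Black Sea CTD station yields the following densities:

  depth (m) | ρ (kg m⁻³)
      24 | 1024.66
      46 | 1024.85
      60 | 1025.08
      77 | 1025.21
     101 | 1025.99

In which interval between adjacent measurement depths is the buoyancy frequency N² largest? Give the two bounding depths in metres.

77–101 m

Compute the density gradient over each adjacent pair:
  24–46 m: Δρ/Δz = 0.19/22 = 8.6 × 10⁻³ kg m⁻⁴
  46–60 m: Δρ/Δz = 0.23/14 = 0.016 kg m⁻⁴
  60–77 m: Δρ/Δz = 0.13/17 = 7.6 × 10⁻³ kg m⁻⁴
  77–101 m: Δρ/Δz = 0.78/24 = 0.033 kg m⁻⁴
The largest gradient is in the 77–101 m interval — the pycnocline.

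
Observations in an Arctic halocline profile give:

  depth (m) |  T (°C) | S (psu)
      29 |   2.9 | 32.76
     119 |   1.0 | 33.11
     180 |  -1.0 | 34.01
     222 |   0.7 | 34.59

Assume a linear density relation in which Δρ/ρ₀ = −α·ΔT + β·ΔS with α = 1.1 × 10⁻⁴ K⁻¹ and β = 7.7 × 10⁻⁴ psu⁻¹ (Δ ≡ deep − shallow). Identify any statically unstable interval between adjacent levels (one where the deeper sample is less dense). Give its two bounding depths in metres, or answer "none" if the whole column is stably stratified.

none

Evaluate Δρ/ρ₀ = −αΔT + βΔS across each adjacent pair:
  29–119 m: −αΔT+βΔS = −(1.1 × 10⁻⁴)(-1.9)+(7.7 × 10⁻⁴)(+0.35) = 4.8 × 10⁻⁴ → stable
  119–180 m: −αΔT+βΔS = −(1.1 × 10⁻⁴)(-2.0)+(7.7 × 10⁻⁴)(+0.90) = 9.1 × 10⁻⁴ → stable
  180–222 m: −αΔT+βΔS = −(1.1 × 10⁻⁴)(+1.7)+(7.7 × 10⁻⁴)(+0.58) = 2.6 × 10⁻⁴ → stable
Every interval has Δρ > 0: the column is stably stratified throughout.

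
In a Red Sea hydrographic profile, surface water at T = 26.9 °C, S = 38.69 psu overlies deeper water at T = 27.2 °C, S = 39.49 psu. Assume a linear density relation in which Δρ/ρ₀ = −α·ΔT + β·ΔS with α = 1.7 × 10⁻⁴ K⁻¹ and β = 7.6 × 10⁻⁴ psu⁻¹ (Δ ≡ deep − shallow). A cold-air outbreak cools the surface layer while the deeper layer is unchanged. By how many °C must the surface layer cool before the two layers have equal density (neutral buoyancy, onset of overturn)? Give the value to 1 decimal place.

Neutral buoyancy requires Δρ = 0, i.e. −α(T_deep − T_surf′) + β(S_deep − S_surf) = 0.
T_surf′ = T_deep − (β/α)·ΔS = 27.2 − (7.6 × 10⁻⁴/1.7 × 10⁻⁴)·(+0.80) = 23.624 °C.
Cooling required: 26.9 − (23.624) = 3.276 °C.

3.3 °C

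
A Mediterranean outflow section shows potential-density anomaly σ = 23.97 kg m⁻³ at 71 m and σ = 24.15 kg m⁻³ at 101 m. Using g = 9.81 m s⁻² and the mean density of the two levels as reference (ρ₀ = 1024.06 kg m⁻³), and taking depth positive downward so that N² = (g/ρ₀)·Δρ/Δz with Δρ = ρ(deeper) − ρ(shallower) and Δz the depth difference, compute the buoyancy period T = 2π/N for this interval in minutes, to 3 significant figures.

13.8 min

Δρ = 1024.15 − 1023.97 = 0.18 kg m⁻³ over Δz = 101 − 71 = 30 m.
N² = (9.81/1024.06) × (0.18/30) = 5.7477 × 10⁻⁵ s⁻².
N = √(5.7477 × 10⁻⁵) = 7.5814 × 10⁻³ rad s⁻¹, so T = 2π/N = 828.76 s = 13.813 min ≈ 13.8 min.
A positive N² confirms static stability across the interval.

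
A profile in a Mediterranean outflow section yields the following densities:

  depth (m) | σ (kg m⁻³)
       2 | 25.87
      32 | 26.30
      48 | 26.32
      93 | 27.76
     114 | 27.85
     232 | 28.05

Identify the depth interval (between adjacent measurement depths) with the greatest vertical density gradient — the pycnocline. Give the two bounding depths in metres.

48–93 m

Compute the density gradient over each adjacent pair:
  2–32 m: Δρ/Δz = 0.43/30 = 0.014 kg m⁻⁴
  32–48 m: Δρ/Δz = 0.02/16 = 1.3 × 10⁻³ kg m⁻⁴
  48–93 m: Δρ/Δz = 1.44/45 = 0.032 kg m⁻⁴
  93–114 m: Δρ/Δz = 0.09/21 = 4.3 × 10⁻³ kg m⁻⁴
  114–232 m: Δρ/Δz = 0.20/118 = 1.7 × 10⁻³ kg m⁻⁴
The largest gradient is in the 48–93 m interval — the pycnocline.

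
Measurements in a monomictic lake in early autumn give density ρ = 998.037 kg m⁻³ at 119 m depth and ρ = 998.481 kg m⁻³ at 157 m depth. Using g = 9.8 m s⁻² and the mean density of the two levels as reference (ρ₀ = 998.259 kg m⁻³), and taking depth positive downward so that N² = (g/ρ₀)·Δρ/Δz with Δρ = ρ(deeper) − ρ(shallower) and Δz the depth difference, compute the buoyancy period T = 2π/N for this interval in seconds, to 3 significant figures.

Δρ = 998.481 − 998.037 = 0.444 kg m⁻³ over Δz = 157 − 119 = 38 m.
N² = (9.8/998.259) × (0.444/38) = 1.1470 × 10⁻⁴ s⁻².
N = √(1.1470 × 10⁻⁴) = 0.010710 rad s⁻¹, so T = 2π/N = 586.67 s ≈ 587 s.

587 s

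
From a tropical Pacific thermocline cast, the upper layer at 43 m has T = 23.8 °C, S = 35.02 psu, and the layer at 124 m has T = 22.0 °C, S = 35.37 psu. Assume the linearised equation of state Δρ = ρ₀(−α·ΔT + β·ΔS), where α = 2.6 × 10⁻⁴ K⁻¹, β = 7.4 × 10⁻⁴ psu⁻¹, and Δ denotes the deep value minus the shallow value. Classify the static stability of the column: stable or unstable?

ΔT = 22.0 − 23.8 = -1.8 K and ΔS = 35.37 − 35.02 = +0.35 psu (deep − shallow).
−αΔT = 4.68 × 10⁻⁴; βΔS = 2.59 × 10⁻⁴; sum Δρ/ρ₀ = 7.27 × 10⁻⁴.
Δρ/ρ₀ > 0, so Δρ > 0: deeper water is denser → statically stable.

stable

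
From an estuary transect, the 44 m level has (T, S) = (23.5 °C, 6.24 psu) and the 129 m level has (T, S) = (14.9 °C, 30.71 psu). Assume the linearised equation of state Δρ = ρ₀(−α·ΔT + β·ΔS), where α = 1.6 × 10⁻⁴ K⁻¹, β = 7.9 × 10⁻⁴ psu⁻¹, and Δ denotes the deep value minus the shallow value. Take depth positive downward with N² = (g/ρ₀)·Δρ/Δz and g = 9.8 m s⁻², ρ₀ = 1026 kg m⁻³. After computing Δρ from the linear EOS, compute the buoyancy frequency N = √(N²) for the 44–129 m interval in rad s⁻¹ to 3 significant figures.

0.0489 rad s⁻¹

ΔT = -8.6 K, ΔS = +24.47 psu (deep − shallow).
Δρ/ρ₀ = −αΔT + βΔS = 1.376 × 10⁻³ + 0.0193313 = 0.0207073, so Δρ ≈ 21.25 kg m⁻³.
N² = (g/ρ₀)·Δρ/Δz = g·(Δρ/ρ₀)/Δz = 9.8 × 0.0207073 / 85 = 2.3874 × 10⁻³ s⁻².
N = √(2.3874 × 10⁻³) = 0.048861 rad s⁻¹ ≈ 0.0489 rad s⁻¹.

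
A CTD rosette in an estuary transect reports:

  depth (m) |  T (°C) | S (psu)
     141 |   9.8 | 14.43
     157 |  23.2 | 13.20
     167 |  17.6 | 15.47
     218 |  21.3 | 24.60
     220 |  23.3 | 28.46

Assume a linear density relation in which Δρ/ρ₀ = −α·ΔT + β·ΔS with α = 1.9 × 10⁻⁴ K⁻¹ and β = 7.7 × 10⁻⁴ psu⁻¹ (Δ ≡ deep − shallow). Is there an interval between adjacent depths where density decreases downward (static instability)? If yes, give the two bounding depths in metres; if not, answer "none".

141–157 m

Evaluate Δρ/ρ₀ = −αΔT + βΔS across each adjacent pair:
  141–157 m: −αΔT+βΔS = −(1.9 × 10⁻⁴)(+13.4)+(7.7 × 10⁻⁴)(-1.23) = -3.5 × 10⁻³ → UNSTABLE
  157–167 m: −αΔT+βΔS = −(1.9 × 10⁻⁴)(-5.6)+(7.7 × 10⁻⁴)(+2.27) = 2.8 × 10⁻³ → stable
  167–218 m: −αΔT+βΔS = −(1.9 × 10⁻⁴)(+3.7)+(7.7 × 10⁻⁴)(+9.13) = 6.3 × 10⁻³ → stable
  218–220 m: −αΔT+βΔS = −(1.9 × 10⁻⁴)(+2.0)+(7.7 × 10⁻⁴)(+3.86) = 2.6 × 10⁻³ → stable
The 141–157 m interval has Δρ < 0: lighter water underlies denser water.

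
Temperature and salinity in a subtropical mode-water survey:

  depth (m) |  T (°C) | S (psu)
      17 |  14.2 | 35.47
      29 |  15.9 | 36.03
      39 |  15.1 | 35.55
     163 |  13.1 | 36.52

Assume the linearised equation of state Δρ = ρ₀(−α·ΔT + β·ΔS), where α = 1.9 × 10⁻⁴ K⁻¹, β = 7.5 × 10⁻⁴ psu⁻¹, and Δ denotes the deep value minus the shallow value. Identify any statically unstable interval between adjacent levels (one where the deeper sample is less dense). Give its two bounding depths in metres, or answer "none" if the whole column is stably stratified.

Evaluate Δρ/ρ₀ = −αΔT + βΔS across each adjacent pair:
  17–29 m: −αΔT+βΔS = −(1.9 × 10⁻⁴)(+1.7)+(7.5 × 10⁻⁴)(+0.56) = 9.7 × 10⁻⁵ → stable
  29–39 m: −αΔT+βΔS = −(1.9 × 10⁻⁴)(-0.8)+(7.5 × 10⁻⁴)(-0.48) = -2.1 × 10⁻⁴ → UNSTABLE
  39–163 m: −αΔT+βΔS = −(1.9 × 10⁻⁴)(-2.0)+(7.5 × 10⁻⁴)(+0.97) = 1.1 × 10⁻³ → stable
The 29–39 m interval has Δρ < 0: lighter water underlies denser water.

29–39 m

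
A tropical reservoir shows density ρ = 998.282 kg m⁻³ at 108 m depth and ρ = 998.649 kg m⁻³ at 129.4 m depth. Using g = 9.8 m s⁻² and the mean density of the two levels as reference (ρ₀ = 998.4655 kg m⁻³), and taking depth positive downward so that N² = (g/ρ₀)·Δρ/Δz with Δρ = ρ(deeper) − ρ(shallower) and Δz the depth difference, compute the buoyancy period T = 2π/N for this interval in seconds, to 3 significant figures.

Δρ = 998.649 − 998.282 = 0.367 kg m⁻³ over Δz = 129.4 − 108 = 21.4 m.
N² = (9.8/998.4655) × (0.367/21.4) = 1.6832 × 10⁻⁴ s⁻².
N = √(1.6832 × 10⁻⁴) = 0.012974 rad s⁻¹, so T = 2π/N = 484.29 s ≈ 484 s.
Since Δρ > 0 the layer is stably stratified.

484 s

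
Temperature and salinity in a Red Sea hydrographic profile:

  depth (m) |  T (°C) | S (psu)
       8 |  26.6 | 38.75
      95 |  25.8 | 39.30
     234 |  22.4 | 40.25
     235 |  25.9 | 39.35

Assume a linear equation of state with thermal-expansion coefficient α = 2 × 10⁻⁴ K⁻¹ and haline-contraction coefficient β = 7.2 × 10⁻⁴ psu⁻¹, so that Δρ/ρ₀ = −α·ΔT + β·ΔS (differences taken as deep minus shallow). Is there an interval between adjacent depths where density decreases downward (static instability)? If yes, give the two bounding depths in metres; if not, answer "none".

234–235 m

Evaluate Δρ/ρ₀ = −αΔT + βΔS across each adjacent pair:
  8–95 m: −αΔT+βΔS = −(2 × 10⁻⁴)(-0.8)+(7.2 × 10⁻⁴)(+0.55) = 5.6 × 10⁻⁴ → stable
  95–234 m: −αΔT+βΔS = −(2 × 10⁻⁴)(-3.4)+(7.2 × 10⁻⁴)(+0.95) = 1.4 × 10⁻³ → stable
  234–235 m: −αΔT+βΔS = −(2 × 10⁻⁴)(+3.5)+(7.2 × 10⁻⁴)(-0.90) = -1.3 × 10⁻³ → UNSTABLE
The 234–235 m interval has Δρ < 0: lighter water underlies denser water.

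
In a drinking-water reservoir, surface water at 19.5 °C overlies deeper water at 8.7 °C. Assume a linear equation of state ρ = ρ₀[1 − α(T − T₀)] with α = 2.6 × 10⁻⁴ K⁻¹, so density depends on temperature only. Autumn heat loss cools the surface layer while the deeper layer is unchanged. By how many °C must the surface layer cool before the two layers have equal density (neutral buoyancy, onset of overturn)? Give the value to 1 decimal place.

10.8 °C

With temperature the only control, equal density requires T_surf′ = T_deep.
T_surf′ = 8.7 °C.
Cooling required: 19.5 − 8.7 = 10.8 °C.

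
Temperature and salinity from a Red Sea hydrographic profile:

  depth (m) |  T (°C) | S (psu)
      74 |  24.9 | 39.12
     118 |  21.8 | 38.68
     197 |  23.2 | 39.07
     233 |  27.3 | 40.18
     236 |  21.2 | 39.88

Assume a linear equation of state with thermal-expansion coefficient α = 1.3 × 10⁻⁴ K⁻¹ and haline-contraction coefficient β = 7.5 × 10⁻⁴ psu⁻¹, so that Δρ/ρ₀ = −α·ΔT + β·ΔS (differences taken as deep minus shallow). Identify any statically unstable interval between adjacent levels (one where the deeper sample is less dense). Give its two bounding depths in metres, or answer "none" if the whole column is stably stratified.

Evaluate Δρ/ρ₀ = −αΔT + βΔS across each adjacent pair:
  74–118 m: −αΔT+βΔS = −(1.3 × 10⁻⁴)(-3.1)+(7.5 × 10⁻⁴)(-0.44) = 7.3 × 10⁻⁵ → stable
  118–197 m: −αΔT+βΔS = −(1.3 × 10⁻⁴)(+1.4)+(7.5 × 10⁻⁴)(+0.39) = 1.1 × 10⁻⁴ → stable
  197–233 m: −αΔT+βΔS = −(1.3 × 10⁻⁴)(+4.1)+(7.5 × 10⁻⁴)(+1.11) = 3.0 × 10⁻⁴ → stable
  233–236 m: −αΔT+βΔS = −(1.3 × 10⁻⁴)(-6.1)+(7.5 × 10⁻⁴)(-0.30) = 5.7 × 10⁻⁴ → stable
Every interval has Δρ > 0: the column is stably stratified throughout.

none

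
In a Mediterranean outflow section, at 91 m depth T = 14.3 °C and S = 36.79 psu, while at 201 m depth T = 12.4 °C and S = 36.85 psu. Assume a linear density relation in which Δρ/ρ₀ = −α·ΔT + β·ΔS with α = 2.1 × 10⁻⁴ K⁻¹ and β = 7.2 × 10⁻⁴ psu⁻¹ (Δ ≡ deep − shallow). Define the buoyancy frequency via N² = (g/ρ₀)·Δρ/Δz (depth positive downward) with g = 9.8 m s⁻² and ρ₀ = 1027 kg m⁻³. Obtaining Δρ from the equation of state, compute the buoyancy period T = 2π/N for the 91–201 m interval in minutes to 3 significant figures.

ΔT = -1.9 K, ΔS = +0.06 psu (deep − shallow).
Δρ/ρ₀ = −αΔT + βΔS = 3.99 × 10⁻⁴ + 4.32 × 10⁻⁵ = 4.422 × 10⁻⁴, so Δρ ≈ 0.4541 kg m⁻³.
N² = (g/ρ₀)·Δρ/Δz = g·(Δρ/ρ₀)/Δz = 9.8 × 4.422 × 10⁻⁴ / 110 = 3.9396 × 10⁻⁵ s⁻².
N = √(3.9396 × 10⁻⁵) = 6.2766 × 10⁻³ rad s⁻¹ → T = 2π/N = 1.0010 × 10³ s = 16.683 min ≈ 16.7 min.

16.7 min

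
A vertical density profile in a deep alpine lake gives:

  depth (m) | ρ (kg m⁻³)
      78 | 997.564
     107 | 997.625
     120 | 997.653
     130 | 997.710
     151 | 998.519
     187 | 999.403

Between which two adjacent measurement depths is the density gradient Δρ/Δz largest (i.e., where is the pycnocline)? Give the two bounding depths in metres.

130–151 m

Compute the density gradient over each adjacent pair:
  78–107 m: Δρ/Δz = 0.061/29 = 2.1 × 10⁻³ kg m⁻⁴
  107–120 m: Δρ/Δz = 0.028/13 = 2.2 × 10⁻³ kg m⁻⁴
  120–130 m: Δρ/Δz = 0.057/10 = 5.7 × 10⁻³ kg m⁻⁴
  130–151 m: Δρ/Δz = 0.809/21 = 0.039 kg m⁻⁴
  151–187 m: Δρ/Δz = 0.884/36 = 0.025 kg m⁻⁴
The largest gradient is in the 130–151 m interval — the pycnocline.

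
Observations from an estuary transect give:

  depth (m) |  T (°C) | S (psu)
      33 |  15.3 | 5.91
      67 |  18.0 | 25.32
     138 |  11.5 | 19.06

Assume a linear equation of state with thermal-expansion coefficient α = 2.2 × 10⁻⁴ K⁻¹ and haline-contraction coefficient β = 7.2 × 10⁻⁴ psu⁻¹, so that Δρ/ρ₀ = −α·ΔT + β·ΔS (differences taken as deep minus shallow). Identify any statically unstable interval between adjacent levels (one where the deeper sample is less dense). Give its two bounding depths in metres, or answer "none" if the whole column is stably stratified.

67–138 m

Evaluate Δρ/ρ₀ = −αΔT + βΔS across each adjacent pair:
  33–67 m: −αΔT+βΔS = −(2.2 × 10⁻⁴)(+2.7)+(7.2 × 10⁻⁴)(+19.41) = 0.013 → stable
  67–138 m: −αΔT+βΔS = −(2.2 × 10⁻⁴)(-6.5)+(7.2 × 10⁻⁴)(-6.26) = -3.1 × 10⁻³ → UNSTABLE
The 67–138 m interval has Δρ < 0: lighter water underlies denser water.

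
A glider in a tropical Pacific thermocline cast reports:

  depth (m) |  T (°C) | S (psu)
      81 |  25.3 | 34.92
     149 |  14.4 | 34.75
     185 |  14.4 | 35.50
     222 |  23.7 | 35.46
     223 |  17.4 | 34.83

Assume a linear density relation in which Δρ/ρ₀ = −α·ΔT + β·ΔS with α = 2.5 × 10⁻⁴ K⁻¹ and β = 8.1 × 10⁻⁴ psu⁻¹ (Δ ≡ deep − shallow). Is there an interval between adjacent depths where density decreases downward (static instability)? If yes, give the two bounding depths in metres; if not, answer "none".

185–222 m

Evaluate Δρ/ρ₀ = −αΔT + βΔS across each adjacent pair:
  81–149 m: −αΔT+βΔS = −(2.5 × 10⁻⁴)(-10.9)+(8.1 × 10⁻⁴)(-0.17) = 2.6 × 10⁻³ → stable
  149–185 m: −αΔT+βΔS = −(2.5 × 10⁻⁴)(+0.0)+(8.1 × 10⁻⁴)(+0.75) = 6.1 × 10⁻⁴ → stable
  185–222 m: −αΔT+βΔS = −(2.5 × 10⁻⁴)(+9.3)+(8.1 × 10⁻⁴)(-0.04) = -2.4 × 10⁻³ → UNSTABLE
  222–223 m: −αΔT+βΔS = −(2.5 × 10⁻⁴)(-6.3)+(8.1 × 10⁻⁴)(-0.63) = 1.1 × 10⁻³ → stable
The 185–222 m interval has Δρ < 0: lighter water underlies denser water.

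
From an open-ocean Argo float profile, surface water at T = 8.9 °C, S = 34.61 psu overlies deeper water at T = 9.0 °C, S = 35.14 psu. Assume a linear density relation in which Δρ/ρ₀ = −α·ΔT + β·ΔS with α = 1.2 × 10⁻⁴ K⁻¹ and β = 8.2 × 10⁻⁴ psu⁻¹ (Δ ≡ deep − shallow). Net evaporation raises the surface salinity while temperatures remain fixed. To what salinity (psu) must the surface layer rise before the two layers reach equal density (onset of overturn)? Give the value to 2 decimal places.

35.13 psu

Neutral buoyancy requires −α(T_deep − T_surf) + β(S_deep − S_surf′) = 0.
S_surf′ = S_deep − (α/β)·ΔT = 35.14 − (1.2 × 10⁻⁴/8.2 × 10⁻⁴)·(+0.1) = 35.1254 psu.
Increase required: 35.1254 − 34.61 = 0.5154 psu.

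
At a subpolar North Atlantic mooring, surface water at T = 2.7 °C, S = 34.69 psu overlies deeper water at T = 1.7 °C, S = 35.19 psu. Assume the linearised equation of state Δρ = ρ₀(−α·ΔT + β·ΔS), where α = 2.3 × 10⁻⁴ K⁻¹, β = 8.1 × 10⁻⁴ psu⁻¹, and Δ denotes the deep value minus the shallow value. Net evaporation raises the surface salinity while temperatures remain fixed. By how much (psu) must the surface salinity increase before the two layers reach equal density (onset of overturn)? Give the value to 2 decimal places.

0.78 psu

Neutral buoyancy requires −α(T_deep − T_surf) + β(S_deep − S_surf′) = 0.
S_surf′ = S_deep − (α/β)·ΔT = 35.19 − (2.3 × 10⁻⁴/8.1 × 10⁻⁴)·(-1.0) = 35.4740 psu.
Increase required: 35.4740 − 34.69 = 0.7840 psu.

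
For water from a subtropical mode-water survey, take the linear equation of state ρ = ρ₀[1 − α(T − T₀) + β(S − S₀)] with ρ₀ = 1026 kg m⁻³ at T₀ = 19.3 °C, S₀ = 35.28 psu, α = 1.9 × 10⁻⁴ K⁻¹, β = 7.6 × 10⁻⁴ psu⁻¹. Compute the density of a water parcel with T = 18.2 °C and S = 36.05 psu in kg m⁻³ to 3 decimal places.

T − T₀ = -1.1 K, S − S₀ = +0.77 psu.
Bracket = 1 − α·(-1.1) + β·(+0.77) = 1 + (7.942 × 10⁻⁴) = 1.0007942.
ρ = 1026 × 1.0007942 = 1026.815 kg m⁻³.

1026.815 kg m⁻³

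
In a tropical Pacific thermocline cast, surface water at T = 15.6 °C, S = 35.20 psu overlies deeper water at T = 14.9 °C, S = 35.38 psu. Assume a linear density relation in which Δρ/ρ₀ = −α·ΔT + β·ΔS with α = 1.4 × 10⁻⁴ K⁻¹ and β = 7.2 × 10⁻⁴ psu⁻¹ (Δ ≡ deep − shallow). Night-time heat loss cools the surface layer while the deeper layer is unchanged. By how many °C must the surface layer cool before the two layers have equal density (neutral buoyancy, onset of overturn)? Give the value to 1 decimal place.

1.6 °C

Neutral buoyancy requires Δρ = 0, i.e. −α(T_deep − T_surf′) + β(S_deep − S_surf) = 0.
T_surf′ = T_deep − (β/α)·ΔS = 14.9 − (7.2 × 10⁻⁴/1.4 × 10⁻⁴)·(+0.18) = 13.974 °C.
Cooling required: 15.6 − (13.974) = 1.626 °C.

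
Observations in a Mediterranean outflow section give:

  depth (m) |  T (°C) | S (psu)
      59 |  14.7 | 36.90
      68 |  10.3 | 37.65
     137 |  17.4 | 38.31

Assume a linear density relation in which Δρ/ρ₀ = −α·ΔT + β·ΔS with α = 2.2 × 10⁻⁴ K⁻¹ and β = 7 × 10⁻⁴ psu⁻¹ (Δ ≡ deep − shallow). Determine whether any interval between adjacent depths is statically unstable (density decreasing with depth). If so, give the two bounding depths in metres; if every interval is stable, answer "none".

68–137 m

Evaluate Δρ/ρ₀ = −αΔT + βΔS across each adjacent pair:
  59–68 m: −αΔT+βΔS = −(2.2 × 10⁻⁴)(-4.4)+(7 × 10⁻⁴)(+0.75) = 1.5 × 10⁻³ → stable
  68–137 m: −αΔT+βΔS = −(2.2 × 10⁻⁴)(+7.1)+(7 × 10⁻⁴)(+0.66) = -1.1 × 10⁻³ → UNSTABLE
The 68–137 m interval has Δρ < 0: lighter water underlies denser water.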